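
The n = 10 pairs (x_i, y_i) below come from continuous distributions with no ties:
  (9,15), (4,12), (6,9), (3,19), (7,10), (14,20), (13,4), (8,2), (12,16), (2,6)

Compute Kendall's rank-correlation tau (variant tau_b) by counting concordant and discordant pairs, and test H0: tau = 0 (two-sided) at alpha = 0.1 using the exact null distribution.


Step 1: Enumerate the 45 unordered pairs (i,j) with i<j and classify each by sign(x_j-x_i) * sign(y_j-y_i).
  (1,2):dx=-5,dy=-3->C; (1,3):dx=-3,dy=-6->C; (1,4):dx=-6,dy=+4->D; (1,5):dx=-2,dy=-5->C
  (1,6):dx=+5,dy=+5->C; (1,7):dx=+4,dy=-11->D; (1,8):dx=-1,dy=-13->C; (1,9):dx=+3,dy=+1->C
  (1,10):dx=-7,dy=-9->C; (2,3):dx=+2,dy=-3->D; (2,4):dx=-1,dy=+7->D; (2,5):dx=+3,dy=-2->D
  (2,6):dx=+10,dy=+8->C; (2,7):dx=+9,dy=-8->D; (2,8):dx=+4,dy=-10->D; (2,9):dx=+8,dy=+4->C
  (2,10):dx=-2,dy=-6->C; (3,4):dx=-3,dy=+10->D; (3,5):dx=+1,dy=+1->C; (3,6):dx=+8,dy=+11->C
  (3,7):dx=+7,dy=-5->D; (3,8):dx=+2,dy=-7->D; (3,9):dx=+6,dy=+7->C; (3,10):dx=-4,dy=-3->C
  (4,5):dx=+4,dy=-9->D; (4,6):dx=+11,dy=+1->C; (4,7):dx=+10,dy=-15->D; (4,8):dx=+5,dy=-17->D
  (4,9):dx=+9,dy=-3->D; (4,10):dx=-1,dy=-13->C; (5,6):dx=+7,dy=+10->C; (5,7):dx=+6,dy=-6->D
  (5,8):dx=+1,dy=-8->D; (5,9):dx=+5,dy=+6->C; (5,10):dx=-5,dy=-4->C; (6,7):dx=-1,dy=-16->C
  (6,8):dx=-6,dy=-18->C; (6,9):dx=-2,dy=-4->C; (6,10):dx=-12,dy=-14->C; (7,8):dx=-5,dy=-2->C
  (7,9):dx=-1,dy=+12->D; (7,10):dx=-11,dy=+2->D; (8,9):dx=+4,dy=+14->C; (8,10):dx=-6,dy=+4->D
  (9,10):dx=-10,dy=-10->C
Step 2: C = 26, D = 19, total pairs = 45.
Step 3: tau = (C - D)/(n(n-1)/2) = (26 - 19)/45 = 0.155556.
Step 4: Exact two-sided p-value (enumerate n! = 3628800 permutations of y under H0): p = 0.600654.
Step 5: alpha = 0.1. fail to reject H0.

tau_b = 0.1556 (C=26, D=19), p = 0.600654, fail to reject H0.


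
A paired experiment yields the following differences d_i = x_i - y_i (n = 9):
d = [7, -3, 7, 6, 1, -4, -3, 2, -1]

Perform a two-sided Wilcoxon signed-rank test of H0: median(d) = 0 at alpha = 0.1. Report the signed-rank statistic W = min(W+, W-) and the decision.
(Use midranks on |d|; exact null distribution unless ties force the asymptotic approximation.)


Step 1: Drop any zero differences (none here) and take |d_i|.
|d| = [7, 3, 7, 6, 1, 4, 3, 2, 1]
Step 2: Midrank |d_i| (ties get averaged ranks).
ranks: |7|->8.5, |3|->4.5, |7|->8.5, |6|->7, |1|->1.5, |4|->6, |3|->4.5, |2|->3, |1|->1.5
Step 3: Attach original signs; sum ranks with positive sign and with negative sign.
W+ = 8.5 + 8.5 + 7 + 1.5 + 3 = 28.5
W- = 4.5 + 6 + 4.5 + 1.5 = 16.5
(Check: W+ + W- = 45 should equal n(n+1)/2 = 45.)
Step 4: Test statistic W = min(W+, W-) = 16.5.
Step 5: Ties in |d|, so use the tie-corrected normal approximation.
        E[W] = n(n+1)/4 = 9*10/4 = 22.5.
        Tie groups: |d|=1 (t=2), |d|=3 (t=2), |d|=7 (t=2); sum(t^3 - t) = 18.
        Var[W] = n(n+1)(2n+1)/24 - sum(t^3-t)/48 = 1710/24 - 18/48 = 70.875.
        z = (W - E[W]) / sqrt(Var[W]) = (16.5 - 22.5) / 8.4187 = -0.7127.
        Two-sided p = 2*Phi(z) = 0.476033.
Step 6: alpha = 0.1. fail to reject H0.

W+ = 28.5, W- = 16.5, W = min = 16.5, p = 0.476033, fail to reject H0.


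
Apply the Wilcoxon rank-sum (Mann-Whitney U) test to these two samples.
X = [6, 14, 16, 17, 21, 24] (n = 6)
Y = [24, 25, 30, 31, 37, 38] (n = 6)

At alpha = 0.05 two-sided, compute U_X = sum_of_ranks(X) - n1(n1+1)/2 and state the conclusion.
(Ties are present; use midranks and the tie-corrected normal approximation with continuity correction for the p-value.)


Step 1: Combine and sort all 12 observations; assign midranks.
sorted (value, group): (6,X), (14,X), (16,X), (17,X), (21,X), (24,X), (24,Y), (25,Y), (30,Y), (31,Y), (37,Y), (38,Y)
ranks: 6->1, 14->2, 16->3, 17->4, 21->5, 24->6.5, 24->6.5, 25->8, 30->9, 31->10, 37->11, 38->12
Step 2: Rank sum for X: R1 = 1 + 2 + 3 + 4 + 5 + 6.5 = 21.5.
Step 3: U_X = R1 - n1(n1+1)/2 = 21.5 - 6*7/2 = 21.5 - 21 = 0.5.
       U_Y = n1*n2 - U_X = 36 - 0.5 = 35.5.
Step 4: Ties are present, so use the tie-corrected normal approximation (with continuity correction) for the p-value.
Step 5: p-value = 0.006392; compare to alpha = 0.05. reject H0.

U_X = 0.5, p = 0.006392, reject H0 at alpha = 0.05.


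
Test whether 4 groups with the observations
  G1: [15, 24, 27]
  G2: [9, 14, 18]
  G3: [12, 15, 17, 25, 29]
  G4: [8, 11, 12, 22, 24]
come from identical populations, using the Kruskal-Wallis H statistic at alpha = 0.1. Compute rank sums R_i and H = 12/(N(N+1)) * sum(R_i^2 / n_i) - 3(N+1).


Step 1: Combine all N = 16 observations and assign midranks.
sorted (value, group, rank): (8,G4,1), (9,G2,2), (11,G4,3), (12,G3,4.5), (12,G4,4.5), (14,G2,6), (15,G1,7.5), (15,G3,7.5), (17,G3,9), (18,G2,10), (22,G4,11), (24,G1,12.5), (24,G4,12.5), (25,G3,14), (27,G1,15), (29,G3,16)
Step 2: Sum ranks within each group.
R_1 = 35 (n_1 = 3)
R_2 = 18 (n_2 = 3)
R_3 = 51 (n_3 = 5)
R_4 = 32 (n_4 = 5)
Step 3: H = 12/(N(N+1)) * sum(R_i^2/n_i) - 3(N+1)
     = 12/(16*17) * (35^2/3 + 18^2/3 + 51^2/5 + 32^2/5) - 3*17
     = 0.044118 * 1241.33 - 51
     = 3.764706.
Step 4: Ties present; correction factor C = 1 - 18/(16^3 - 16) = 0.995588. Corrected H = 3.764706 / 0.995588 = 3.781388.
Step 5: Under H0, H ~ chi^2(3); p-value = 0.286058.
Step 6: alpha = 0.1. fail to reject H0.

H = 3.7814, df = 3, p = 0.286058, fail to reject H0.


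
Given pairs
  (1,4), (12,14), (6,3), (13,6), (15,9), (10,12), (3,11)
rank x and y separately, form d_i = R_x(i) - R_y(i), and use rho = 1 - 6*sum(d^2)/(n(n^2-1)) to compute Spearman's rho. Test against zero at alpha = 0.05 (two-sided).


Step 1: Rank x and y separately (midranks; no ties here).
rank(x): 1->1, 12->5, 6->3, 13->6, 15->7, 10->4, 3->2
rank(y): 4->2, 14->7, 3->1, 6->3, 9->4, 12->6, 11->5
Step 2: d_i = R_x(i) - R_y(i); compute d_i^2.
  (1-2)^2=1, (5-7)^2=4, (3-1)^2=4, (6-3)^2=9, (7-4)^2=9, (4-6)^2=4, (2-5)^2=9
sum(d^2) = 40.
Step 3: rho = 1 - 6*40 / (7*(7^2 - 1)) = 1 - 240/336 = 0.285714.
Step 4: Under H0, t = rho * sqrt((n-2)/(1-rho^2)) = 0.6667 ~ t(5).
Step 5: Two-sided p-value from the t-distribution with 5 df = 0.534509.
Step 6: alpha = 0.05. fail to reject H0.

rho = 0.2857, p = 0.534509, fail to reject H0 at alpha = 0.05.


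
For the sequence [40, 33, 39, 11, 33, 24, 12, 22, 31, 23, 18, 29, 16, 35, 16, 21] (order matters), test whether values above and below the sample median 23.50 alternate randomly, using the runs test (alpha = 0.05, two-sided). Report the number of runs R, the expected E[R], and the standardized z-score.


Step 1: Compute median = 23.50; label A = above, B = below.
Labels in order: AAABAABBABBABABB  (n_A = 8, n_B = 8)
Step 2: Count runs R = 10.
Step 3: Under H0 (random ordering), E[R] = 2*n_A*n_B/(n_A+n_B) + 1 = 2*8*8/16 + 1 = 9.0000.
        Var[R] = 2*n_A*n_B*(2*n_A*n_B - n_A - n_B) / ((n_A+n_B)^2 * (n_A+n_B-1)) = 14336/3840 = 3.7333.
        SD[R] = 1.9322.
Step 4: Continuity-corrected z = (R - 0.5 - E[R]) / SD[R] = (10 - 0.5 - 9.0000) / 1.9322 = 0.2588.
Step 5: Two-sided p-value via normal approximation = 2*(1 - Phi(|z|)) = 0.795809.
Step 6: alpha = 0.05. fail to reject H0.

R = 10, z = 0.2588, p = 0.795809, fail to reject H0.


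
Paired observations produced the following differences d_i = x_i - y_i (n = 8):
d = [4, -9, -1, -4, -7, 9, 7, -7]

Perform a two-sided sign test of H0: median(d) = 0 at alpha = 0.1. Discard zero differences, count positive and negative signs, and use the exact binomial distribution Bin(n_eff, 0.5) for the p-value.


Step 1: Discard zero differences. Original n = 8; n_eff = number of nonzero differences = 8.
Nonzero differences (with sign): +4, -9, -1, -4, -7, +9, +7, -7
Step 2: Count signs: positive = 3, negative = 5.
Step 3: Under H0: P(positive) = 0.5, so the number of positives S ~ Bin(8, 0.5).
Step 4: Two-sided exact p-value = sum of Bin(8,0.5) probabilities at or below the observed probability = 0.726562.
Step 5: alpha = 0.1. fail to reject H0.

n_eff = 8, pos = 3, neg = 5, p = 0.726562, fail to reject H0.


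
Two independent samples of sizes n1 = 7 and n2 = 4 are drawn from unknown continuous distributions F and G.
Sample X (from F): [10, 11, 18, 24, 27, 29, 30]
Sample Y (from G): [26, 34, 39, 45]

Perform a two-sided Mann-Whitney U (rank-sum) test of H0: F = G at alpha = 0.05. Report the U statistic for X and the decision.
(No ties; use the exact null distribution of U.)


Step 1: Combine and sort all 11 observations; assign midranks.
sorted (value, group): (10,X), (11,X), (18,X), (24,X), (26,Y), (27,X), (29,X), (30,X), (34,Y), (39,Y), (45,Y)
ranks: 10->1, 11->2, 18->3, 24->4, 26->5, 27->6, 29->7, 30->8, 34->9, 39->10, 45->11
Step 2: Rank sum for X: R1 = 1 + 2 + 3 + 4 + 6 + 7 + 8 = 31.
Step 3: U_X = R1 - n1(n1+1)/2 = 31 - 7*8/2 = 31 - 28 = 3.
       U_Y = n1*n2 - U_X = 28 - 3 = 25.
Step 4: No ties, so the exact null distribution of U (based on enumerating the C(11,7) = 330 equally likely rank assignments) gives the two-sided p-value.
Step 5: p-value = 0.042424; compare to alpha = 0.05. reject H0.

U_X = 3, p = 0.042424, reject H0 at alpha = 0.05.


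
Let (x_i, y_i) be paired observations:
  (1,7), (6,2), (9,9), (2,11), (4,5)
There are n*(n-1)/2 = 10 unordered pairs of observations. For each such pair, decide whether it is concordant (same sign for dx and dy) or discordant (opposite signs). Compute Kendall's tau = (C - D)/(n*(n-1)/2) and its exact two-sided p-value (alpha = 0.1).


Step 1: Enumerate the 10 unordered pairs (i,j) with i<j and classify each by sign(x_j-x_i) * sign(y_j-y_i).
  (1,2):dx=+5,dy=-5->D; (1,3):dx=+8,dy=+2->C; (1,4):dx=+1,dy=+4->C; (1,5):dx=+3,dy=-2->D
  (2,3):dx=+3,dy=+7->C; (2,4):dx=-4,dy=+9->D; (2,5):dx=-2,dy=+3->D; (3,4):dx=-7,dy=+2->D
  (3,5):dx=-5,dy=-4->C; (4,5):dx=+2,dy=-6->D
Step 2: C = 4, D = 6, total pairs = 10.
Step 3: tau = (C - D)/(n(n-1)/2) = (4 - 6)/10 = -0.200000.
Step 4: Exact two-sided p-value (enumerate n! = 120 permutations of y under H0): p = 0.816667.
Step 5: alpha = 0.1. fail to reject H0.

tau_b = -0.2000 (C=4, D=6), p = 0.816667, fail to reject H0.


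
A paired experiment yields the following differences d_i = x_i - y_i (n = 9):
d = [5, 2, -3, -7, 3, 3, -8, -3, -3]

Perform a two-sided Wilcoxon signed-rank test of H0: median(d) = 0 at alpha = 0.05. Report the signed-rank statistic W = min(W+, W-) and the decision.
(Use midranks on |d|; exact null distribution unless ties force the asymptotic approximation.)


Step 1: Drop any zero differences (none here) and take |d_i|.
|d| = [5, 2, 3, 7, 3, 3, 8, 3, 3]
Step 2: Midrank |d_i| (ties get averaged ranks).
ranks: |5|->7, |2|->1, |3|->4, |7|->8, |3|->4, |3|->4, |8|->9, |3|->4, |3|->4
Step 3: Attach original signs; sum ranks with positive sign and with negative sign.
W+ = 7 + 1 + 4 + 4 = 16
W- = 4 + 8 + 9 + 4 + 4 = 29
(Check: W+ + W- = 45 should equal n(n+1)/2 = 45.)
Step 4: Test statistic W = min(W+, W-) = 16.
Step 5: Ties in |d|, so use the tie-corrected normal approximation.
        E[W] = n(n+1)/4 = 9*10/4 = 22.5.
        Tie groups: |d|=3 (t=5); sum(t^3 - t) = 120.
        Var[W] = n(n+1)(2n+1)/24 - sum(t^3-t)/48 = 1710/24 - 120/48 = 68.75.
        z = (W - E[W]) / sqrt(Var[W]) = (16 - 22.5) / 8.2916 = -0.7839.
        Two-sided p = 2*Phi(z) = 0.433081.
Step 6: alpha = 0.05. fail to reject H0.

W+ = 16, W- = 29, W = min = 16, p = 0.433081, fail to reject H0.


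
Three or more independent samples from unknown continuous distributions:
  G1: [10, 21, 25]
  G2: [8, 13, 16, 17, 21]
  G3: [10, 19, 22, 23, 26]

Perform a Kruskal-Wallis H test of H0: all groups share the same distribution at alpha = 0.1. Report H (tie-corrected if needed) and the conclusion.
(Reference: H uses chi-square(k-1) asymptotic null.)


Step 1: Combine all N = 13 observations and assign midranks.
sorted (value, group, rank): (8,G2,1), (10,G1,2.5), (10,G3,2.5), (13,G2,4), (16,G2,5), (17,G2,6), (19,G3,7), (21,G1,8.5), (21,G2,8.5), (22,G3,10), (23,G3,11), (25,G1,12), (26,G3,13)
Step 2: Sum ranks within each group.
R_1 = 23 (n_1 = 3)
R_2 = 24.5 (n_2 = 5)
R_3 = 43.5 (n_3 = 5)
Step 3: H = 12/(N(N+1)) * sum(R_i^2/n_i) - 3(N+1)
     = 12/(13*14) * (23^2/3 + 24.5^2/5 + 43.5^2/5) - 3*14
     = 0.065934 * 674.833 - 42
     = 2.494505.
Step 4: Ties present; correction factor C = 1 - 12/(13^3 - 13) = 0.994505. Corrected H = 2.494505 / 0.994505 = 2.508287.
Step 5: Under H0, H ~ chi^2(2); p-value = 0.285320.
Step 6: alpha = 0.1. fail to reject H0.

H = 2.5083, df = 2, p = 0.285320, fail to reject H0.


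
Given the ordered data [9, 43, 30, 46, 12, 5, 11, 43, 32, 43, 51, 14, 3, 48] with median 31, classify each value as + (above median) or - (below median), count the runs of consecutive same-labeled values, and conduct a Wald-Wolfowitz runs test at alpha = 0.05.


Step 1: Compute median = 31; label A = above, B = below.
Labels in order: BABABBBAAAABBA  (n_A = 7, n_B = 7)
Step 2: Count runs R = 8.
Step 3: Under H0 (random ordering), E[R] = 2*n_A*n_B/(n_A+n_B) + 1 = 2*7*7/14 + 1 = 8.0000.
        Var[R] = 2*n_A*n_B*(2*n_A*n_B - n_A - n_B) / ((n_A+n_B)^2 * (n_A+n_B-1)) = 8232/2548 = 3.2308.
        SD[R] = 1.7974.
Step 4: R = E[R], so z = 0 with no continuity correction.
Step 5: Two-sided p-value via normal approximation = 2*(1 - Phi(|z|)) = 1.000000.
Step 6: alpha = 0.05. fail to reject H0.

R = 8, z = 0.0000, p = 1.000000, fail to reject H0.


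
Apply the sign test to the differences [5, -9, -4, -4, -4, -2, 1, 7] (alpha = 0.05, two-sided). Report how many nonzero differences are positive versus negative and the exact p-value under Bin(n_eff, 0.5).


Step 1: Discard zero differences. Original n = 8; n_eff = number of nonzero differences = 8.
Nonzero differences (with sign): +5, -9, -4, -4, -4, -2, +1, +7
Step 2: Count signs: positive = 3, negative = 5.
Step 3: Under H0: P(positive) = 0.5, so the number of positives S ~ Bin(8, 0.5).
Step 4: Two-sided exact p-value = sum of Bin(8,0.5) probabilities at or below the observed probability = 0.726562.
Step 5: alpha = 0.05. fail to reject H0.

n_eff = 8, pos = 3, neg = 5, p = 0.726562, fail to reject H0.


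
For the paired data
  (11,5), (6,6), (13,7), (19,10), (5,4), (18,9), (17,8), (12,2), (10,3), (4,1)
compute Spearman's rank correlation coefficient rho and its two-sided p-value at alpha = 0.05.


Step 1: Rank x and y separately (midranks; no ties here).
rank(x): 11->5, 6->3, 13->7, 19->10, 5->2, 18->9, 17->8, 12->6, 10->4, 4->1
rank(y): 5->5, 6->6, 7->7, 10->10, 4->4, 9->9, 8->8, 2->2, 3->3, 1->1
Step 2: d_i = R_x(i) - R_y(i); compute d_i^2.
  (5-5)^2=0, (3-6)^2=9, (7-7)^2=0, (10-10)^2=0, (2-4)^2=4, (9-9)^2=0, (8-8)^2=0, (6-2)^2=16, (4-3)^2=1, (1-1)^2=0
sum(d^2) = 30.
Step 3: rho = 1 - 6*30 / (10*(10^2 - 1)) = 1 - 180/990 = 0.818182.
Step 4: Under H0, t = rho * sqrt((n-2)/(1-rho^2)) = 4.0249 ~ t(8).
Step 5: Two-sided p-value from the t-distribution with 8 df = 0.003815.
Step 6: alpha = 0.05. reject H0.

rho = 0.8182, p = 0.003815, reject H0 at alpha = 0.05.


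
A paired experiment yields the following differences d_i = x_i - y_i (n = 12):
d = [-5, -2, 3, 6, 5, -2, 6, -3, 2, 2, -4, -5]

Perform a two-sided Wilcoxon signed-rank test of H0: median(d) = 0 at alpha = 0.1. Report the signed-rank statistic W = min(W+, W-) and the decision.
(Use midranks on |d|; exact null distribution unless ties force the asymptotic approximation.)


Step 1: Drop any zero differences (none here) and take |d_i|.
|d| = [5, 2, 3, 6, 5, 2, 6, 3, 2, 2, 4, 5]
Step 2: Midrank |d_i| (ties get averaged ranks).
ranks: |5|->9, |2|->2.5, |3|->5.5, |6|->11.5, |5|->9, |2|->2.5, |6|->11.5, |3|->5.5, |2|->2.5, |2|->2.5, |4|->7, |5|->9
Step 3: Attach original signs; sum ranks with positive sign and with negative sign.
W+ = 5.5 + 11.5 + 9 + 11.5 + 2.5 + 2.5 = 42.5
W- = 9 + 2.5 + 2.5 + 5.5 + 7 + 9 = 35.5
(Check: W+ + W- = 78 should equal n(n+1)/2 = 78.)
Step 4: Test statistic W = min(W+, W-) = 35.5.
Step 5: Ties in |d|, so use the tie-corrected normal approximation.
        E[W] = n(n+1)/4 = 12*13/4 = 39.
        Tie groups: |d|=2 (t=4), |d|=3 (t=2), |d|=5 (t=3), |d|=6 (t=2); sum(t^3 - t) = 96.
        Var[W] = n(n+1)(2n+1)/24 - sum(t^3-t)/48 = 3900/24 - 96/48 = 160.5.
        z = (W - E[W]) / sqrt(Var[W]) = (35.5 - 39) / 12.6689 = -0.2763.
        Two-sided p = 2*Phi(z) = 0.782342.
Step 6: alpha = 0.1. fail to reject H0.

W+ = 42.5, W- = 35.5, W = min = 35.5, p = 0.782342, fail to reject H0.


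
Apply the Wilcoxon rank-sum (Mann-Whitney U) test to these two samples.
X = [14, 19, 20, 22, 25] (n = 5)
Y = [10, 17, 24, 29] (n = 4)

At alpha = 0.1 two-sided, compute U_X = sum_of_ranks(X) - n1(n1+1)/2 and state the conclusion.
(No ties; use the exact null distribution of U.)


Step 1: Combine and sort all 9 observations; assign midranks.
sorted (value, group): (10,Y), (14,X), (17,Y), (19,X), (20,X), (22,X), (24,Y), (25,X), (29,Y)
ranks: 10->1, 14->2, 17->3, 19->4, 20->5, 22->6, 24->7, 25->8, 29->9
Step 2: Rank sum for X: R1 = 2 + 4 + 5 + 6 + 8 = 25.
Step 3: U_X = R1 - n1(n1+1)/2 = 25 - 5*6/2 = 25 - 15 = 10.
       U_Y = n1*n2 - U_X = 20 - 10 = 10.
Step 4: No ties, so the exact null distribution of U (based on enumerating the C(9,5) = 126 equally likely rank assignments) gives the two-sided p-value.
Step 5: p-value = 1.000000; compare to alpha = 0.1. fail to reject H0.

U_X = 10, p = 1.000000, fail to reject H0 at alpha = 0.1.


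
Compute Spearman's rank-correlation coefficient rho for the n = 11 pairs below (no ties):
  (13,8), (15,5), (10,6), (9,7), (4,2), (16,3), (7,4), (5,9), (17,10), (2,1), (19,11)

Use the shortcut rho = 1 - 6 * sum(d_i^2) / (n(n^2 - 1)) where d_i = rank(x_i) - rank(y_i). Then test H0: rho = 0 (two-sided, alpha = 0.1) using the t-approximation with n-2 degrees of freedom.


Step 1: Rank x and y separately (midranks; no ties here).
rank(x): 13->7, 15->8, 10->6, 9->5, 4->2, 16->9, 7->4, 5->3, 17->10, 2->1, 19->11
rank(y): 8->8, 5->5, 6->6, 7->7, 2->2, 3->3, 4->4, 9->9, 10->10, 1->1, 11->11
Step 2: d_i = R_x(i) - R_y(i); compute d_i^2.
  (7-8)^2=1, (8-5)^2=9, (6-6)^2=0, (5-7)^2=4, (2-2)^2=0, (9-3)^2=36, (4-4)^2=0, (3-9)^2=36, (10-10)^2=0, (1-1)^2=0, (11-11)^2=0
sum(d^2) = 86.
Step 3: rho = 1 - 6*86 / (11*(11^2 - 1)) = 1 - 516/1320 = 0.609091.
Step 4: Under H0, t = rho * sqrt((n-2)/(1-rho^2)) = 2.3040 ~ t(9).
Step 5: Two-sided p-value from the t-distribution with 9 df = 0.046696.
Step 6: alpha = 0.1. reject H0.

rho = 0.6091, p = 0.046696, reject H0 at alpha = 0.1.


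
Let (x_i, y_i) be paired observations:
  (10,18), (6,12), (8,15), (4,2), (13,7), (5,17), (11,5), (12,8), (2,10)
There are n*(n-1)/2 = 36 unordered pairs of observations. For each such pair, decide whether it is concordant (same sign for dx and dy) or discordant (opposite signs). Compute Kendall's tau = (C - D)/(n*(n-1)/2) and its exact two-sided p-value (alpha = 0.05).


Step 1: Enumerate the 36 unordered pairs (i,j) with i<j and classify each by sign(x_j-x_i) * sign(y_j-y_i).
  (1,2):dx=-4,dy=-6->C; (1,3):dx=-2,dy=-3->C; (1,4):dx=-6,dy=-16->C; (1,5):dx=+3,dy=-11->D
  (1,6):dx=-5,dy=-1->C; (1,7):dx=+1,dy=-13->D; (1,8):dx=+2,dy=-10->D; (1,9):dx=-8,dy=-8->C
  (2,3):dx=+2,dy=+3->C; (2,4):dx=-2,dy=-10->C; (2,5):dx=+7,dy=-5->D; (2,6):dx=-1,dy=+5->D
  (2,7):dx=+5,dy=-7->D; (2,8):dx=+6,dy=-4->D; (2,9):dx=-4,dy=-2->C; (3,4):dx=-4,dy=-13->C
  (3,5):dx=+5,dy=-8->D; (3,6):dx=-3,dy=+2->D; (3,7):dx=+3,dy=-10->D; (3,8):dx=+4,dy=-7->D
  (3,9):dx=-6,dy=-5->C; (4,5):dx=+9,dy=+5->C; (4,6):dx=+1,dy=+15->C; (4,7):dx=+7,dy=+3->C
  (4,8):dx=+8,dy=+6->C; (4,9):dx=-2,dy=+8->D; (5,6):dx=-8,dy=+10->D; (5,7):dx=-2,dy=-2->C
  (5,8):dx=-1,dy=+1->D; (5,9):dx=-11,dy=+3->D; (6,7):dx=+6,dy=-12->D; (6,8):dx=+7,dy=-9->D
  (6,9):dx=-3,dy=-7->C; (7,8):dx=+1,dy=+3->C; (7,9):dx=-9,dy=+5->D; (8,9):dx=-10,dy=+2->D
Step 2: C = 17, D = 19, total pairs = 36.
Step 3: tau = (C - D)/(n(n-1)/2) = (17 - 19)/36 = -0.055556.
Step 4: Exact two-sided p-value (enumerate n! = 362880 permutations of y under H0): p = 0.919455.
Step 5: alpha = 0.05. fail to reject H0.

tau_b = -0.0556 (C=17, D=19), p = 0.919455, fail to reject H0.


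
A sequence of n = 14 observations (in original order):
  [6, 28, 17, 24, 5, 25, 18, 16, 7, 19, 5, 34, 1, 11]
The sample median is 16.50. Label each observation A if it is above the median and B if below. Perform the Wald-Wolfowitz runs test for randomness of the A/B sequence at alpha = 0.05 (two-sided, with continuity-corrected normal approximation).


Step 1: Compute median = 16.50; label A = above, B = below.
Labels in order: BAAABAABBABABB  (n_A = 7, n_B = 7)
Step 2: Count runs R = 9.
Step 3: Under H0 (random ordering), E[R] = 2*n_A*n_B/(n_A+n_B) + 1 = 2*7*7/14 + 1 = 8.0000.
        Var[R] = 2*n_A*n_B*(2*n_A*n_B - n_A - n_B) / ((n_A+n_B)^2 * (n_A+n_B-1)) = 8232/2548 = 3.2308.
        SD[R] = 1.7974.
Step 4: Continuity-corrected z = (R - 0.5 - E[R]) / SD[R] = (9 - 0.5 - 8.0000) / 1.7974 = 0.2782.
Step 5: Two-sided p-value via normal approximation = 2*(1 - Phi(|z|)) = 0.780879.
Step 6: alpha = 0.05. fail to reject H0.

R = 9, z = 0.2782, p = 0.780879, fail to reject H0.


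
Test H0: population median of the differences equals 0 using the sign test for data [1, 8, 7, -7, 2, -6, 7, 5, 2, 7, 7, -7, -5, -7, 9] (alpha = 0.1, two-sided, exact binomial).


Step 1: Discard zero differences. Original n = 15; n_eff = number of nonzero differences = 15.
Nonzero differences (with sign): +1, +8, +7, -7, +2, -6, +7, +5, +2, +7, +7, -7, -5, -7, +9
Step 2: Count signs: positive = 10, negative = 5.
Step 3: Under H0: P(positive) = 0.5, so the number of positives S ~ Bin(15, 0.5).
Step 4: Two-sided exact p-value = sum of Bin(15,0.5) probabilities at or below the observed probability = 0.301758.
Step 5: alpha = 0.1. fail to reject H0.

n_eff = 15, pos = 10, neg = 5, p = 0.301758, fail to reject H0.


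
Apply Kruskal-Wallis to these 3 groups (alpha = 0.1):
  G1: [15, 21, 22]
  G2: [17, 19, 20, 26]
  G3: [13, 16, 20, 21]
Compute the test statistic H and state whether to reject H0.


Step 1: Combine all N = 11 observations and assign midranks.
sorted (value, group, rank): (13,G3,1), (15,G1,2), (16,G3,3), (17,G2,4), (19,G2,5), (20,G2,6.5), (20,G3,6.5), (21,G1,8.5), (21,G3,8.5), (22,G1,10), (26,G2,11)
Step 2: Sum ranks within each group.
R_1 = 20.5 (n_1 = 3)
R_2 = 26.5 (n_2 = 4)
R_3 = 19 (n_3 = 4)
Step 3: H = 12/(N(N+1)) * sum(R_i^2/n_i) - 3(N+1)
     = 12/(11*12) * (20.5^2/3 + 26.5^2/4 + 19^2/4) - 3*12
     = 0.090909 * 405.896 - 36
     = 0.899621.
Step 4: Ties present; correction factor C = 1 - 12/(11^3 - 11) = 0.990909. Corrected H = 0.899621 / 0.990909 = 0.907875.
Step 5: Under H0, H ~ chi^2(2); p-value = 0.635123.
Step 6: alpha = 0.1. fail to reject H0.

H = 0.9079, df = 2, p = 0.635123, fail to reject H0.


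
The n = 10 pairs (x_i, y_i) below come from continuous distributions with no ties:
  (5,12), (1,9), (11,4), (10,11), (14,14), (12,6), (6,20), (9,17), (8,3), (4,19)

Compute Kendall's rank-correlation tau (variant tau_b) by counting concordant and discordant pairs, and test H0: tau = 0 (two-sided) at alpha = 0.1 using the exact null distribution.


Step 1: Enumerate the 45 unordered pairs (i,j) with i<j and classify each by sign(x_j-x_i) * sign(y_j-y_i).
  (1,2):dx=-4,dy=-3->C; (1,3):dx=+6,dy=-8->D; (1,4):dx=+5,dy=-1->D; (1,5):dx=+9,dy=+2->C
  (1,6):dx=+7,dy=-6->D; (1,7):dx=+1,dy=+8->C; (1,8):dx=+4,dy=+5->C; (1,9):dx=+3,dy=-9->D
  (1,10):dx=-1,dy=+7->D; (2,3):dx=+10,dy=-5->D; (2,4):dx=+9,dy=+2->C; (2,5):dx=+13,dy=+5->C
  (2,6):dx=+11,dy=-3->D; (2,7):dx=+5,dy=+11->C; (2,8):dx=+8,dy=+8->C; (2,9):dx=+7,dy=-6->D
  (2,10):dx=+3,dy=+10->C; (3,4):dx=-1,dy=+7->D; (3,5):dx=+3,dy=+10->C; (3,6):dx=+1,dy=+2->C
  (3,7):dx=-5,dy=+16->D; (3,8):dx=-2,dy=+13->D; (3,9):dx=-3,dy=-1->C; (3,10):dx=-7,dy=+15->D
  (4,5):dx=+4,dy=+3->C; (4,6):dx=+2,dy=-5->D; (4,7):dx=-4,dy=+9->D; (4,8):dx=-1,dy=+6->D
  (4,9):dx=-2,dy=-8->C; (4,10):dx=-6,dy=+8->D; (5,6):dx=-2,dy=-8->C; (5,7):dx=-8,dy=+6->D
  (5,8):dx=-5,dy=+3->D; (5,9):dx=-6,dy=-11->C; (5,10):dx=-10,dy=+5->D; (6,7):dx=-6,dy=+14->D
  (6,8):dx=-3,dy=+11->D; (6,9):dx=-4,dy=-3->C; (6,10):dx=-8,dy=+13->D; (7,8):dx=+3,dy=-3->D
  (7,9):dx=+2,dy=-17->D; (7,10):dx=-2,dy=-1->C; (8,9):dx=-1,dy=-14->C; (8,10):dx=-5,dy=+2->D
  (9,10):dx=-4,dy=+16->D
Step 2: C = 19, D = 26, total pairs = 45.
Step 3: tau = (C - D)/(n(n-1)/2) = (19 - 26)/45 = -0.155556.
Step 4: Exact two-sided p-value (enumerate n! = 3628800 permutations of y under H0): p = 0.600654.
Step 5: alpha = 0.1. fail to reject H0.

tau_b = -0.1556 (C=19, D=26), p = 0.600654, fail to reject H0.


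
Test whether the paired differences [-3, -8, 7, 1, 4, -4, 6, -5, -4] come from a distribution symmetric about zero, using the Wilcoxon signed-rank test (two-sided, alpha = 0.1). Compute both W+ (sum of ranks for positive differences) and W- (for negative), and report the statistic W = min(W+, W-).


Step 1: Drop any zero differences (none here) and take |d_i|.
|d| = [3, 8, 7, 1, 4, 4, 6, 5, 4]
Step 2: Midrank |d_i| (ties get averaged ranks).
ranks: |3|->2, |8|->9, |7|->8, |1|->1, |4|->4, |4|->4, |6|->7, |5|->6, |4|->4
Step 3: Attach original signs; sum ranks with positive sign and with negative sign.
W+ = 8 + 1 + 4 + 7 = 20
W- = 2 + 9 + 4 + 6 + 4 = 25
(Check: W+ + W- = 45 should equal n(n+1)/2 = 45.)
Step 4: Test statistic W = min(W+, W-) = 20.
Step 5: Ties in |d|, so use the tie-corrected normal approximation.
        E[W] = n(n+1)/4 = 9*10/4 = 22.5.
        Tie groups: |d|=4 (t=3); sum(t^3 - t) = 24.
        Var[W] = n(n+1)(2n+1)/24 - sum(t^3-t)/48 = 1710/24 - 24/48 = 70.75.
        z = (W - E[W]) / sqrt(Var[W]) = (20 - 22.5) / 8.4113 = -0.2972.
        Two-sided p = 2*Phi(z) = 0.766299.
Step 6: alpha = 0.1. fail to reject H0.

W+ = 20, W- = 25, W = min = 20, p = 0.766299, fail to reject H0.


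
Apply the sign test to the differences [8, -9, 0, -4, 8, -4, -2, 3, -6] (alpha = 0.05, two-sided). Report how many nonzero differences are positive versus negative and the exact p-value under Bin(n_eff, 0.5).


Step 1: Discard zero differences. Original n = 9; n_eff = number of nonzero differences = 8.
Nonzero differences (with sign): +8, -9, -4, +8, -4, -2, +3, -6
Step 2: Count signs: positive = 3, negative = 5.
Step 3: Under H0: P(positive) = 0.5, so the number of positives S ~ Bin(8, 0.5).
Step 4: Two-sided exact p-value = sum of Bin(8,0.5) probabilities at or below the observed probability = 0.726562.
Step 5: alpha = 0.05. fail to reject H0.

n_eff = 8, pos = 3, neg = 5, p = 0.726562, fail to reject H0.


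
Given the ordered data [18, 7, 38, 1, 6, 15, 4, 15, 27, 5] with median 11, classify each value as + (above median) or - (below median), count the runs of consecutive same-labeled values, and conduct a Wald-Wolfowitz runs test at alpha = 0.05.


Step 1: Compute median = 11; label A = above, B = below.
Labels in order: ABABBABAAB  (n_A = 5, n_B = 5)
Step 2: Count runs R = 8.
Step 3: Under H0 (random ordering), E[R] = 2*n_A*n_B/(n_A+n_B) + 1 = 2*5*5/10 + 1 = 6.0000.
        Var[R] = 2*n_A*n_B*(2*n_A*n_B - n_A - n_B) / ((n_A+n_B)^2 * (n_A+n_B-1)) = 2000/900 = 2.2222.
        SD[R] = 1.4907.
Step 4: Continuity-corrected z = (R - 0.5 - E[R]) / SD[R] = (8 - 0.5 - 6.0000) / 1.4907 = 1.0062.
Step 5: Two-sided p-value via normal approximation = 2*(1 - Phi(|z|)) = 0.314305.
Step 6: alpha = 0.05. fail to reject H0.

R = 8, z = 1.0062, p = 0.314305, fail to reject H0.


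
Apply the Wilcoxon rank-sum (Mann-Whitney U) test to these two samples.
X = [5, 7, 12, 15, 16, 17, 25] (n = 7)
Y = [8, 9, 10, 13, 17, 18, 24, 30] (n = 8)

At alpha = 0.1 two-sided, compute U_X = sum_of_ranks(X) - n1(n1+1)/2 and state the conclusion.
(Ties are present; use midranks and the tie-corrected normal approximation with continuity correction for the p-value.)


Step 1: Combine and sort all 15 observations; assign midranks.
sorted (value, group): (5,X), (7,X), (8,Y), (9,Y), (10,Y), (12,X), (13,Y), (15,X), (16,X), (17,X), (17,Y), (18,Y), (24,Y), (25,X), (30,Y)
ranks: 5->1, 7->2, 8->3, 9->4, 10->5, 12->6, 13->7, 15->8, 16->9, 17->10.5, 17->10.5, 18->12, 24->13, 25->14, 30->15
Step 2: Rank sum for X: R1 = 1 + 2 + 6 + 8 + 9 + 10.5 + 14 = 50.5.
Step 3: U_X = R1 - n1(n1+1)/2 = 50.5 - 7*8/2 = 50.5 - 28 = 22.5.
       U_Y = n1*n2 - U_X = 56 - 22.5 = 33.5.
Step 4: Ties are present, so use the tie-corrected normal approximation (with continuity correction) for the p-value.
Step 5: p-value = 0.562485; compare to alpha = 0.1. fail to reject H0.

U_X = 22.5, p = 0.562485, fail to reject H0 at alpha = 0.1.


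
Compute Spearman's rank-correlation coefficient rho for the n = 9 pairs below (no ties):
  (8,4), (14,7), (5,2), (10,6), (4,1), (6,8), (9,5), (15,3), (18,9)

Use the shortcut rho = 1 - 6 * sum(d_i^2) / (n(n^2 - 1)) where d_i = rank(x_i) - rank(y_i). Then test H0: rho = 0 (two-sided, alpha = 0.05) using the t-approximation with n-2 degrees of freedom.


Step 1: Rank x and y separately (midranks; no ties here).
rank(x): 8->4, 14->7, 5->2, 10->6, 4->1, 6->3, 9->5, 15->8, 18->9
rank(y): 4->4, 7->7, 2->2, 6->6, 1->1, 8->8, 5->5, 3->3, 9->9
Step 2: d_i = R_x(i) - R_y(i); compute d_i^2.
  (4-4)^2=0, (7-7)^2=0, (2-2)^2=0, (6-6)^2=0, (1-1)^2=0, (3-8)^2=25, (5-5)^2=0, (8-3)^2=25, (9-9)^2=0
sum(d^2) = 50.
Step 3: rho = 1 - 6*50 / (9*(9^2 - 1)) = 1 - 300/720 = 0.583333.
Step 4: Under H0, t = rho * sqrt((n-2)/(1-rho^2)) = 1.9001 ~ t(7).
Step 5: Two-sided p-value from the t-distribution with 7 df = 0.099186.
Step 6: alpha = 0.05. fail to reject H0.

rho = 0.5833, p = 0.099186, fail to reject H0 at alpha = 0.05.


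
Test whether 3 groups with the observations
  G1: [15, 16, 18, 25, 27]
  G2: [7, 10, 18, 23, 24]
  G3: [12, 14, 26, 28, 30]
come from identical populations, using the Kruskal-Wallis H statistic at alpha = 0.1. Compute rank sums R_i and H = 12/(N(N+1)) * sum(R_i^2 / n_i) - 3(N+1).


Step 1: Combine all N = 15 observations and assign midranks.
sorted (value, group, rank): (7,G2,1), (10,G2,2), (12,G3,3), (14,G3,4), (15,G1,5), (16,G1,6), (18,G1,7.5), (18,G2,7.5), (23,G2,9), (24,G2,10), (25,G1,11), (26,G3,12), (27,G1,13), (28,G3,14), (30,G3,15)
Step 2: Sum ranks within each group.
R_1 = 42.5 (n_1 = 5)
R_2 = 29.5 (n_2 = 5)
R_3 = 48 (n_3 = 5)
Step 3: H = 12/(N(N+1)) * sum(R_i^2/n_i) - 3(N+1)
     = 12/(15*16) * (42.5^2/5 + 29.5^2/5 + 48^2/5) - 3*16
     = 0.050000 * 996.1 - 48
     = 1.805000.
Step 4: Ties present; correction factor C = 1 - 6/(15^3 - 15) = 0.998214. Corrected H = 1.805000 / 0.998214 = 1.808229.
Step 5: Under H0, H ~ chi^2(2); p-value = 0.404900.
Step 6: alpha = 0.1. fail to reject H0.

H = 1.8082, df = 2, p = 0.404900, fail to reject H0.


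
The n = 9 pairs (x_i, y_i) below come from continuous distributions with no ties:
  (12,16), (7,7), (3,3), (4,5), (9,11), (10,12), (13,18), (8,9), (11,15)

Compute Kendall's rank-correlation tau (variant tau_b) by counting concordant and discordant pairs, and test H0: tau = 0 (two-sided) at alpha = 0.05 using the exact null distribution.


Step 1: Enumerate the 36 unordered pairs (i,j) with i<j and classify each by sign(x_j-x_i) * sign(y_j-y_i).
  (1,2):dx=-5,dy=-9->C; (1,3):dx=-9,dy=-13->C; (1,4):dx=-8,dy=-11->C; (1,5):dx=-3,dy=-5->C
  (1,6):dx=-2,dy=-4->C; (1,7):dx=+1,dy=+2->C; (1,8):dx=-4,dy=-7->C; (1,9):dx=-1,dy=-1->C
  (2,3):dx=-4,dy=-4->C; (2,4):dx=-3,dy=-2->C; (2,5):dx=+2,dy=+4->C; (2,6):dx=+3,dy=+5->C
  (2,7):dx=+6,dy=+11->C; (2,8):dx=+1,dy=+2->C; (2,9):dx=+4,dy=+8->C; (3,4):dx=+1,dy=+2->C
  (3,5):dx=+6,dy=+8->C; (3,6):dx=+7,dy=+9->C; (3,7):dx=+10,dy=+15->C; (3,8):dx=+5,dy=+6->C
  (3,9):dx=+8,dy=+12->C; (4,5):dx=+5,dy=+6->C; (4,6):dx=+6,dy=+7->C; (4,7):dx=+9,dy=+13->C
  (4,8):dx=+4,dy=+4->C; (4,9):dx=+7,dy=+10->C; (5,6):dx=+1,dy=+1->C; (5,7):dx=+4,dy=+7->C
  (5,8):dx=-1,dy=-2->C; (5,9):dx=+2,dy=+4->C; (6,7):dx=+3,dy=+6->C; (6,8):dx=-2,dy=-3->C
  (6,9):dx=+1,dy=+3->C; (7,8):dx=-5,dy=-9->C; (7,9):dx=-2,dy=-3->C; (8,9):dx=+3,dy=+6->C
Step 2: C = 36, D = 0, total pairs = 36.
Step 3: tau = (C - D)/(n(n-1)/2) = (36 - 0)/36 = 1.000000.
Step 4: Exact two-sided p-value (enumerate n! = 362880 permutations of y under H0): p = 0.000006.
Step 5: alpha = 0.05. reject H0.

tau_b = 1.0000 (C=36, D=0), p = 0.000006, reject H0.


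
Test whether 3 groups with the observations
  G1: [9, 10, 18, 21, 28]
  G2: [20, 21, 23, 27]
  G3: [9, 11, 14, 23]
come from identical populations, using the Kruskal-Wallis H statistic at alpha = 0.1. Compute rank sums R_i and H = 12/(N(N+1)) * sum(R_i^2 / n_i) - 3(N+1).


Step 1: Combine all N = 13 observations and assign midranks.
sorted (value, group, rank): (9,G1,1.5), (9,G3,1.5), (10,G1,3), (11,G3,4), (14,G3,5), (18,G1,6), (20,G2,7), (21,G1,8.5), (21,G2,8.5), (23,G2,10.5), (23,G3,10.5), (27,G2,12), (28,G1,13)
Step 2: Sum ranks within each group.
R_1 = 32 (n_1 = 5)
R_2 = 38 (n_2 = 4)
R_3 = 21 (n_3 = 4)
Step 3: H = 12/(N(N+1)) * sum(R_i^2/n_i) - 3(N+1)
     = 12/(13*14) * (32^2/5 + 38^2/4 + 21^2/4) - 3*14
     = 0.065934 * 676.05 - 42
     = 2.574725.
Step 4: Ties present; correction factor C = 1 - 18/(13^3 - 13) = 0.991758. Corrected H = 2.574725 / 0.991758 = 2.596122.
Step 5: Under H0, H ~ chi^2(2); p-value = 0.273061.
Step 6: alpha = 0.1. fail to reject H0.

H = 2.5961, df = 2, p = 0.273061, fail to reject H0.


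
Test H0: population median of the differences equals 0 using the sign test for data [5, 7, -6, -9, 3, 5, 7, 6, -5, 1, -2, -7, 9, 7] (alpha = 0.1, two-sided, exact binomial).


Step 1: Discard zero differences. Original n = 14; n_eff = number of nonzero differences = 14.
Nonzero differences (with sign): +5, +7, -6, -9, +3, +5, +7, +6, -5, +1, -2, -7, +9, +7
Step 2: Count signs: positive = 9, negative = 5.
Step 3: Under H0: P(positive) = 0.5, so the number of positives S ~ Bin(14, 0.5).
Step 4: Two-sided exact p-value = sum of Bin(14,0.5) probabilities at or below the observed probability = 0.423950.
Step 5: alpha = 0.1. fail to reject H0.

n_eff = 14, pos = 9, neg = 5, p = 0.423950, fail to reject H0.


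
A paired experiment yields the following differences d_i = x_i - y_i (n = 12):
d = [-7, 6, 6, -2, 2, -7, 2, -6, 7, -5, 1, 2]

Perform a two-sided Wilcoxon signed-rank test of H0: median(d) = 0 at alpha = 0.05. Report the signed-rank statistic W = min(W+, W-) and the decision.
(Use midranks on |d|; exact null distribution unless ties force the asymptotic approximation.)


Step 1: Drop any zero differences (none here) and take |d_i|.
|d| = [7, 6, 6, 2, 2, 7, 2, 6, 7, 5, 1, 2]
Step 2: Midrank |d_i| (ties get averaged ranks).
ranks: |7|->11, |6|->8, |6|->8, |2|->3.5, |2|->3.5, |7|->11, |2|->3.5, |6|->8, |7|->11, |5|->6, |1|->1, |2|->3.5
Step 3: Attach original signs; sum ranks with positive sign and with negative sign.
W+ = 8 + 8 + 3.5 + 3.5 + 11 + 1 + 3.5 = 38.5
W- = 11 + 3.5 + 11 + 8 + 6 = 39.5
(Check: W+ + W- = 78 should equal n(n+1)/2 = 78.)
Step 4: Test statistic W = min(W+, W-) = 38.5.
Step 5: Ties in |d|, so use the tie-corrected normal approximation.
        E[W] = n(n+1)/4 = 12*13/4 = 39.
        Tie groups: |d|=2 (t=4), |d|=6 (t=3), |d|=7 (t=3); sum(t^3 - t) = 108.
        Var[W] = n(n+1)(2n+1)/24 - sum(t^3-t)/48 = 3900/24 - 108/48 = 160.25.
        z = (W - E[W]) / sqrt(Var[W]) = (38.5 - 39) / 12.6590 = -0.0395.
        Two-sided p = 2*Phi(z) = 0.968494.
Step 6: alpha = 0.05. fail to reject H0.

W+ = 38.5, W- = 39.5, W = min = 38.5, p = 0.968494, fail to reject H0.


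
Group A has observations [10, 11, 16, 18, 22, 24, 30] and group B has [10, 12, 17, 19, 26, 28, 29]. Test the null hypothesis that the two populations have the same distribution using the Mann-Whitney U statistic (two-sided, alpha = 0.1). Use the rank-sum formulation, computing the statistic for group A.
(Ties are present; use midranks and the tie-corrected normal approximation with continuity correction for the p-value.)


Step 1: Combine and sort all 14 observations; assign midranks.
sorted (value, group): (10,X), (10,Y), (11,X), (12,Y), (16,X), (17,Y), (18,X), (19,Y), (22,X), (24,X), (26,Y), (28,Y), (29,Y), (30,X)
ranks: 10->1.5, 10->1.5, 11->3, 12->4, 16->5, 17->6, 18->7, 19->8, 22->9, 24->10, 26->11, 28->12, 29->13, 30->14
Step 2: Rank sum for X: R1 = 1.5 + 3 + 5 + 7 + 9 + 10 + 14 = 49.5.
Step 3: U_X = R1 - n1(n1+1)/2 = 49.5 - 7*8/2 = 49.5 - 28 = 21.5.
       U_Y = n1*n2 - U_X = 49 - 21.5 = 27.5.
Step 4: Ties are present, so use the tie-corrected normal approximation (with continuity correction) for the p-value.
Step 5: p-value = 0.749128; compare to alpha = 0.1. fail to reject H0.

U_X = 21.5, p = 0.749128, fail to reject H0 at alpha = 0.1.


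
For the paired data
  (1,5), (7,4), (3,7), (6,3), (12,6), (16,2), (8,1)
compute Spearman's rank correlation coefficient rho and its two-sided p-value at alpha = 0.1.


Step 1: Rank x and y separately (midranks; no ties here).
rank(x): 1->1, 7->4, 3->2, 6->3, 12->6, 16->7, 8->5
rank(y): 5->5, 4->4, 7->7, 3->3, 6->6, 2->2, 1->1
Step 2: d_i = R_x(i) - R_y(i); compute d_i^2.
  (1-5)^2=16, (4-4)^2=0, (2-7)^2=25, (3-3)^2=0, (6-6)^2=0, (7-2)^2=25, (5-1)^2=16
sum(d^2) = 82.
Step 3: rho = 1 - 6*82 / (7*(7^2 - 1)) = 1 - 492/336 = -0.464286.
Step 4: Under H0, t = rho * sqrt((n-2)/(1-rho^2)) = -1.1722 ~ t(5).
Step 5: Two-sided p-value from the t-distribution with 5 df = 0.293934.
Step 6: alpha = 0.1. fail to reject H0.

rho = -0.4643, p = 0.293934, fail to reject H0 at alpha = 0.1.


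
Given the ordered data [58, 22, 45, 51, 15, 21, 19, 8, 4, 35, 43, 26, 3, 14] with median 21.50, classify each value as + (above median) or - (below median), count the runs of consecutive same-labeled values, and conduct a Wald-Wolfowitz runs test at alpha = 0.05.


Step 1: Compute median = 21.50; label A = above, B = below.
Labels in order: AAAABBBBBAAABB  (n_A = 7, n_B = 7)
Step 2: Count runs R = 4.
Step 3: Under H0 (random ordering), E[R] = 2*n_A*n_B/(n_A+n_B) + 1 = 2*7*7/14 + 1 = 8.0000.
        Var[R] = 2*n_A*n_B*(2*n_A*n_B - n_A - n_B) / ((n_A+n_B)^2 * (n_A+n_B-1)) = 8232/2548 = 3.2308.
        SD[R] = 1.7974.
Step 4: Continuity-corrected z = (R + 0.5 - E[R]) / SD[R] = (4 + 0.5 - 8.0000) / 1.7974 = -1.9472.
Step 5: Two-sided p-value via normal approximation = 2*(1 - Phi(|z|)) = 0.051508.
Step 6: alpha = 0.05. fail to reject H0.

R = 4, z = -1.9472, p = 0.051508, fail to reject H0.


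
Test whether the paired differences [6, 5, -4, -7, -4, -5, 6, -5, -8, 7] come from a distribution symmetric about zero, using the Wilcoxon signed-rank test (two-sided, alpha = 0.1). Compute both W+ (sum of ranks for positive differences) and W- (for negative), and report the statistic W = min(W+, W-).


Step 1: Drop any zero differences (none here) and take |d_i|.
|d| = [6, 5, 4, 7, 4, 5, 6, 5, 8, 7]
Step 2: Midrank |d_i| (ties get averaged ranks).
ranks: |6|->6.5, |5|->4, |4|->1.5, |7|->8.5, |4|->1.5, |5|->4, |6|->6.5, |5|->4, |8|->10, |7|->8.5
Step 3: Attach original signs; sum ranks with positive sign and with negative sign.
W+ = 6.5 + 4 + 6.5 + 8.5 = 25.5
W- = 1.5 + 8.5 + 1.5 + 4 + 4 + 10 = 29.5
(Check: W+ + W- = 55 should equal n(n+1)/2 = 55.)
Step 4: Test statistic W = min(W+, W-) = 25.5.
Step 5: Ties in |d|, so use the tie-corrected normal approximation.
        E[W] = n(n+1)/4 = 10*11/4 = 27.5.
        Tie groups: |d|=4 (t=2), |d|=5 (t=3), |d|=6 (t=2), |d|=7 (t=2); sum(t^3 - t) = 42.
        Var[W] = n(n+1)(2n+1)/24 - sum(t^3-t)/48 = 2310/24 - 42/48 = 95.375.
        z = (W - E[W]) / sqrt(Var[W]) = (25.5 - 27.5) / 9.7660 = -0.2048.
        Two-sided p = 2*Phi(z) = 0.837735.
Step 6: alpha = 0.1. fail to reject H0.

W+ = 25.5, W- = 29.5, W = min = 25.5, p = 0.837735, fail to reject H0.


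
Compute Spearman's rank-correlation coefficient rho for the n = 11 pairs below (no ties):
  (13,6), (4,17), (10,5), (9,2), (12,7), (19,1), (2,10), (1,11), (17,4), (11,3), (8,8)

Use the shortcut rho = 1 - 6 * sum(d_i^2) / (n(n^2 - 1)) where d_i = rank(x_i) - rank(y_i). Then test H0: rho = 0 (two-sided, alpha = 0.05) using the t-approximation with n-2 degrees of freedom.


Step 1: Rank x and y separately (midranks; no ties here).
rank(x): 13->9, 4->3, 10->6, 9->5, 12->8, 19->11, 2->2, 1->1, 17->10, 11->7, 8->4
rank(y): 6->6, 17->11, 5->5, 2->2, 7->7, 1->1, 10->9, 11->10, 4->4, 3->3, 8->8
Step 2: d_i = R_x(i) - R_y(i); compute d_i^2.
  (9-6)^2=9, (3-11)^2=64, (6-5)^2=1, (5-2)^2=9, (8-7)^2=1, (11-1)^2=100, (2-9)^2=49, (1-10)^2=81, (10-4)^2=36, (7-3)^2=16, (4-8)^2=16
sum(d^2) = 382.
Step 3: rho = 1 - 6*382 / (11*(11^2 - 1)) = 1 - 2292/1320 = -0.736364.
Step 4: Under H0, t = rho * sqrt((n-2)/(1-rho^2)) = -3.2651 ~ t(9).
Step 5: Two-sided p-value from the t-distribution with 9 df = 0.009760.
Step 6: alpha = 0.05. reject H0.

rho = -0.7364, p = 0.009760, reject H0 at alpha = 0.05.


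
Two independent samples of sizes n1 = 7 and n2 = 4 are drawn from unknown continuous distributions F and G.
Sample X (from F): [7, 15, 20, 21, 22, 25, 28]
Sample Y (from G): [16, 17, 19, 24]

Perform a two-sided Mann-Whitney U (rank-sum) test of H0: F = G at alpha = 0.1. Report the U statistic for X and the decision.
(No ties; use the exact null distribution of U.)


Step 1: Combine and sort all 11 observations; assign midranks.
sorted (value, group): (7,X), (15,X), (16,Y), (17,Y), (19,Y), (20,X), (21,X), (22,X), (24,Y), (25,X), (28,X)
ranks: 7->1, 15->2, 16->3, 17->4, 19->5, 20->6, 21->7, 22->8, 24->9, 25->10, 28->11
Step 2: Rank sum for X: R1 = 1 + 2 + 6 + 7 + 8 + 10 + 11 = 45.
Step 3: U_X = R1 - n1(n1+1)/2 = 45 - 7*8/2 = 45 - 28 = 17.
       U_Y = n1*n2 - U_X = 28 - 17 = 11.
Step 4: No ties, so the exact null distribution of U (based on enumerating the C(11,7) = 330 equally likely rank assignments) gives the two-sided p-value.
Step 5: p-value = 0.648485; compare to alpha = 0.1. fail to reject H0.

U_X = 17, p = 0.648485, fail to reject H0 at alpha = 0.1.
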